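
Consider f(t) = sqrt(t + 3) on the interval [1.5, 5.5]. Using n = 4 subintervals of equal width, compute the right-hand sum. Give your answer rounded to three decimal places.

Δt = (5.5 − 1.5)/4 = 1.
Right endpoints: 2.5, 3.5, 4.5, 5.5.
f(2.5) ≈ 2.345, f(3.5) ≈ 2.550, f(4.5) ≈ 2.739, f(5.5) ≈ 2.915.
Sum = Δt · [f(2.5) + f(3.5) + f(4.5) + f(5.5)].
Sum ≈ 10.549.

10.549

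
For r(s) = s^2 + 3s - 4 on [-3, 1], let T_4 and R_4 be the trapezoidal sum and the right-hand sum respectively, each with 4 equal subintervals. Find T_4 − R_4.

-2

T_4 = -18.
R_4 = -16.
T_4 − R_4 = -2.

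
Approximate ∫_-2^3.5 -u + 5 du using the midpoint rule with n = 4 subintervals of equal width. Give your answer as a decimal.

Δu = (3.5 − (-2))/4 = 1.375.
Midpoints: -1.3125, 0.0625, 1.4375, 2.8125.
f(-1.3125) = 6.3125, f(0.0625) = 4.9375, f(1.4375) = 3.5625, f(2.8125) = 2.1875.
Sum = Δu · [f(-1.3125) + f(0.0625) + f(1.4375) + f(2.8125)].
Sum = 23.375.

23.375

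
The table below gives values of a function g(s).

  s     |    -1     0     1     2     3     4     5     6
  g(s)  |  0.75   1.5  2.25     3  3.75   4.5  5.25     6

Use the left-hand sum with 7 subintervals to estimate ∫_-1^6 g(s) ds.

21

Δs = 1.
Sum = 1·[0.75 + 1.5 + 2.25 + 3 + 3.75 + 4.5 + 5.25] = 21.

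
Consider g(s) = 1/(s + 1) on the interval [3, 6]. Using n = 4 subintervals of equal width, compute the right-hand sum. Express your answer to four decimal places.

0.5214

Δs = (6 − 3)/4 = 0.75.
Right endpoints: 3.75, 4.5, 5.25, 6.
g(3.75) = 4/19, g(4.5) = 2/11, g(5.25) = 0.16, g(6) = 1/7.
Sum = Δs · [g(3.75) + g(4.5) + g(5.25) + g(6)].
Sum ≈ 0.5214.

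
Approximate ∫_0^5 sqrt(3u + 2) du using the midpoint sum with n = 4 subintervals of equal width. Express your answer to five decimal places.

14.98952

Δu = (5 − 0)/4 = 1.25.
Midpoints: 0.625, 1.875, 3.125, 4.375.
f(0.625) ≈ 1.96850, f(1.875) ≈ 2.76134, f(3.125) ≈ 3.37268, f(4.375) ≈ 3.88909.
Sum = Δu · [f(0.625) + f(1.875) + f(3.125) + f(4.375)].
Sum ≈ 14.98952.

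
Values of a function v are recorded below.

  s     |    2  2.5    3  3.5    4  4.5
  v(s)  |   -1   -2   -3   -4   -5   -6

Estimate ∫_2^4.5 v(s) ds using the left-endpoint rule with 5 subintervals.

-7.5

Δs = 0.5.
Sum = 0.5·[(-1) + (-2) + (-3) + (-4) + (-5)] = -7.5.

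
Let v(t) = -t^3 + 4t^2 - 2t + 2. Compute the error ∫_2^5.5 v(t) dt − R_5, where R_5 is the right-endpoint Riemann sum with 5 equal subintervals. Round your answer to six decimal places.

Exact integral: ∫_2^5.5 v(t) dt ≈ -32.84895833.
R_5 = -56.0525.
Error ≈ -32.84895833 − (-56.0525) ≈ 23.203542.

23.203542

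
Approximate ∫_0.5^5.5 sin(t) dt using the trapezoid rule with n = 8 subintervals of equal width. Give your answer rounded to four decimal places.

0.1634

Δt = (5.5 − 0.5)/8 = 0.625.
f(0.5) ≈ 0.4794, f(1.125) ≈ 0.9023, f(1.75) ≈ 0.9840, f(2.375) ≈ 0.6937, f(3) ≈ 0.1411, f(3.625) ≈ -0.4648, f(4.25) ≈ -0.8950, f(4.875) ≈ -0.9868, f(5.5) ≈ -0.7055.
T_8 = (Δt/2)·[f(t_0) + 2f(t_1) + ... + 2f(t_{7}) + f(t_8)].
Sum ≈ 0.1634.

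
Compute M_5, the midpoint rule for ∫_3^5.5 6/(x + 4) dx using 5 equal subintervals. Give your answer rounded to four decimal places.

1.8317

Δx = (5.5 − 3)/5 = 0.5.
Midpoints: 3.25, 3.75, 4.25, 4.75, 5.25.
f(3.25) = 24/29, f(3.75) = 24/31, f(4.25) = 8/11, f(4.75) = 24/35, f(5.25) = 24/37.
Sum = Δx · [f(3.25) + f(3.75) + f(4.25) + f(4.75) + f(5.25)].
Sum ≈ 1.8317.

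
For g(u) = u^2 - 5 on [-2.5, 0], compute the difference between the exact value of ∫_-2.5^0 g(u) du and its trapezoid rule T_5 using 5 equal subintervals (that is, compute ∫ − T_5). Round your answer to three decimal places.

Exact integral: ∫_-2.5^0 g(u) du ≈ -7.29167.
T_5 = -7.1875.
Error ≈ -7.29167 − (-7.1875) ≈ -0.104.

-0.104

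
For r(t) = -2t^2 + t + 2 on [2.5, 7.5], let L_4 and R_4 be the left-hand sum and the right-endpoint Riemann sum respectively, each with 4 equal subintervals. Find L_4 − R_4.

118.75

L_4 = -179.0625.
R_4 = -297.8125.
L_4 − R_4 = 118.75.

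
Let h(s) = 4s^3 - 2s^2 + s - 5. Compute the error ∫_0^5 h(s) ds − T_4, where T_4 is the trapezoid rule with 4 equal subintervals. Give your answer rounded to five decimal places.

Exact integral: ∫_0^5 h(s) ds ≈ 529.1666667.
T_4 = 565.625.
Error ≈ 529.1666667 − 565.625 ≈ -36.45833.

-36.45833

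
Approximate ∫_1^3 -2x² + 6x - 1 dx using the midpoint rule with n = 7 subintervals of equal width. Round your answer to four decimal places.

Δx = (3 − 1)/7 = 2/7.
Midpoints: 8/7, 10/7, 12/7, 2, 16/7, 18/7, 20/7.
f(8/7) = 159/49, f(10/7) = 171/49, f(12/7) = 167/49, f(2) = 3, f(16/7) = 111/49, f(18/7) = 59/49, f(20/7) = -9/49.
Sum = Δx · [f(8/7) + f(10/7) + f(12/7) + ...].
Sum ≈ 4.6939.

4.6939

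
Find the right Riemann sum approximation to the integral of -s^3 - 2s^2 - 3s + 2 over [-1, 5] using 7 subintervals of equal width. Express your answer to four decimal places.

-352.1633

Δs = (5 − (-1))/7 = 6/7.
Right endpoints: -1/7, 5/7, 11/7, 17/7, 23/7, 29/7, 5.
f(-1/7) = 820/343, f(5/7) = -524/343, f(11/7) = -3956/343, f(17/7) = -10772/343, f(23/7) = -22268/343, f(29/7) = -39740/343, f(5) = -188.
Sum = Δs · [f(-1/7) + f(5/7) + f(11/7) + ...].
Sum ≈ -352.1633.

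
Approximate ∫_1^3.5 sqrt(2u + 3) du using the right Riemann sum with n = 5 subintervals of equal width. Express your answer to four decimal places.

7.0430

Δu = (3.5 − 1)/5 = 0.5.
Right endpoints: 1.5, 2, 2.5, 3, 3.5.
f(1.5) ≈ 2.4495, f(2) ≈ 2.6458, f(2.5) ≈ 2.8284, f(3) ≈ 3.0000, f(3.5) ≈ 3.1623.
Sum = Δu · [f(1.5) + f(2) + f(2.5) + f(3) + f(3.5)].
Sum ≈ 7.0430.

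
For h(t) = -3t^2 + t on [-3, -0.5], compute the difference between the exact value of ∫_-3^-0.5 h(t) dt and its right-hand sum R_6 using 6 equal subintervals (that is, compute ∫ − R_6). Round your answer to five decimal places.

Exact integral: ∫_-3^-0.5 h(t) dt = -31.25.
R_6 ≈ -25.4774306.
Error ≈ -31.25 − (-25.4774306) ≈ -5.77257.

-5.77257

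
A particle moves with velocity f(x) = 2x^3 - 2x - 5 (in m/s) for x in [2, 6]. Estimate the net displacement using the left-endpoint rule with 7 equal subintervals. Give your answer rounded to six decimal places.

476.653061

Δx = (6 − 2)/7 = 4/7.
Left endpoints: 2, 18/7, 22/7, 26/7, 30/7, 34/7, 38/7.
f(2) = 7, f(18/7) = 8185/343, f(22/7) = 17425/343, f(26/7) = 30889/343, f(30/7) = 49345/343, f(34/7) = 73561/343, f(38/7) = 104305/343.
Sum = Δx · [f(2) + f(18/7) + f(22/7) + ...].
Sum ≈ 476.653061.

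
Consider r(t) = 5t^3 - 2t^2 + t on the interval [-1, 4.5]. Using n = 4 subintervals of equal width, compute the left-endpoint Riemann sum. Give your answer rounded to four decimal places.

207.5713

Δt = (4.5 − (-1))/4 = 1.375.
Left endpoints: -1, 0.375, 1.75, 3.125.
r(-1) = -8, r(0.375) = 183/512, r(1.75) = 22.421875, r(3.125) = 69725/512.
Sum = Δt · [r(-1) + r(0.375) + r(1.75) + r(3.125)].
Sum ≈ 207.5713.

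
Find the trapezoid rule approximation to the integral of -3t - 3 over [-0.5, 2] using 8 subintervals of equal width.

Δt = (2 − (-0.5))/8 = 0.3125.
f(-0.5) = -1.5, f(-0.1875) = -2.4375, f(0.125) = -3.375, f(0.4375) = -4.3125, f(0.75) = -5.25, f(1.0625) = -6.1875, f(1.375) = -7.125, f(1.6875) = -8.0625, f(2) = -9.
T_8 = (Δt/2)·[f(t_0) + 2f(t_1) + ... + 2f(t_{7}) + f(t_8)].
Sum = -13.125.

-13.125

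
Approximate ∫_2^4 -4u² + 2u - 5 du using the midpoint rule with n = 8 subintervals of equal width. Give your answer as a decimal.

Δu = (4 − 2)/8 = 0.25.
Midpoints: 2.125, 2.375, 2.625, 2.875, 3.125, 3.375, 3.625, 3.875.
f(2.125) = -18.8125, f(2.375) = -22.8125, f(2.625) = -27.3125, f(2.875) = -32.3125, f(3.125) = -37.8125, f(3.375) = -43.8125, f(3.625) = -50.3125, f(3.875) = -57.3125.
Sum = Δu · [f(2.125) + f(2.375) + f(2.625) + ...].
Sum = -72.625.

-72.625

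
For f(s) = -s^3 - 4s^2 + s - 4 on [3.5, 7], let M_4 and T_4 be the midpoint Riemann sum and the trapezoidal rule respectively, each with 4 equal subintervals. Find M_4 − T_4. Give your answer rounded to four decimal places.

M_4 ≈ -954.115723.
T_4 ≈ -967.346680.
M_4 − T_4 ≈ 13.2310.

13.2310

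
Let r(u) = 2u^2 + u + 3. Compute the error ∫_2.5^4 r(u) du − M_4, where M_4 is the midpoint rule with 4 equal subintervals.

0.03515625

Exact integral: ∫_2.5^4 r(u) du = 41.625.
M_4 = 41.58984375.
Error = 41.625 − 41.58984375 = 0.03515625.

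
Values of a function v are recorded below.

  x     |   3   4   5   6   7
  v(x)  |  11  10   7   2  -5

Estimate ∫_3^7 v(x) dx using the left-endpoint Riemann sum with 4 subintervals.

Δx = 1.
Sum = 1·[11 + 10 + 7 + 2] = 30.

30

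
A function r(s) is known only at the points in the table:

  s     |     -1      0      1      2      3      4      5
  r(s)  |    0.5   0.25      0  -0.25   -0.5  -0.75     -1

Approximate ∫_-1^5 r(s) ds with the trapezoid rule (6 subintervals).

Δs = 1.
T_6 = (1/2)·[0.5 + 2·0.25 + 2·0 + 2·(-0.25) + 2·(-0.5) + 2·(-0.75) + (-1)] = -1.5.

-1.5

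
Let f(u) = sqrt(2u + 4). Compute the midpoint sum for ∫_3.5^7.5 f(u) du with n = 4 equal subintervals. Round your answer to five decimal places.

15.44840

Δu = (7.5 − 3.5)/4 = 1.
Midpoints: 4, 5, 6, 7.
f(4) ≈ 3.46410, f(5) ≈ 3.74166, f(6) ≈ 4.00000, f(7) ≈ 4.24264.
Sum = Δu · [f(4) + f(5) + f(6) + f(7)].
Sum ≈ 15.44840.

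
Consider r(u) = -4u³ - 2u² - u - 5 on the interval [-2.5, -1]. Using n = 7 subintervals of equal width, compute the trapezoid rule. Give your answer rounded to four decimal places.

23.6556

Δu = (-1 − (-2.5))/7 = 3/14.
r(-2.5) = 47.5, r(-16/7) = 11869/343, r(-29/14) = 16493/686, r(-13/7) = 5344/343, r(-23/14) = 6161/686, r(-10/7) = 1375/343, r(-17/14) = 293/686, r(-1) = -2.
T_7 = (Δu/2)·[r(u_0) + 2r(u_1) + ... + 2r(u_{6}) + r(u_7)].
Sum ≈ 23.6556.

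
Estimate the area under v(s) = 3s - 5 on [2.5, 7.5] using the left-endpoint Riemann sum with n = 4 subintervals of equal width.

Δs = (7.5 − 2.5)/4 = 1.25.
Left endpoints: 2.5, 3.75, 5, 6.25.
v(2.5) = 2.5, v(3.75) = 6.25, v(5) = 10, v(6.25) = 13.75.
Sum = Δs · [v(2.5) + v(3.75) + v(5) + v(6.25)].
Sum = 40.625.

40.625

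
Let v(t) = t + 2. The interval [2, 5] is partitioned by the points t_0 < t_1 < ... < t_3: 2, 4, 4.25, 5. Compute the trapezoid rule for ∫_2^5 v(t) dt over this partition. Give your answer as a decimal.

16.5

Subinterval widths: 2, 0.25, 0.75.
v(2) = 4, v(4) = 6, v(4.25) = 6.25, v(5) = 7.
On each subinterval the trapezoid contributes (Δt_i/2)·[v(t_{i-1}) + v(t_i)].
Sum = 16.5.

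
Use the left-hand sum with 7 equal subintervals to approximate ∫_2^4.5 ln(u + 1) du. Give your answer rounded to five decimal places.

3.47043

Δu = (4.5 − 2)/7 = 5/14.
Left endpoints: 2, 33/14, 19/7, 43/14, 24/7, 53/14, 29/7.
f(2) ≈ 1.09861, f(33/14) ≈ 1.21109, f(19/7) ≈ 1.31219, f(43/14) ≈ 1.40399, f(24/7) ≈ 1.48808, f(53/14) ≈ 1.56564, f(29/7) ≈ 1.63761.
Sum = Δu · [f(2) + f(33/14) + f(19/7) + ...].
Sum ≈ 3.47043.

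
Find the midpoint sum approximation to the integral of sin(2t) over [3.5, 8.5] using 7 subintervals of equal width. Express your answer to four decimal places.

Δt = (8.5 − 3.5)/7 = 5/7.
Midpoints: 27/7, 32/7, 37/7, 6, 47/7, 52/7, 57/7.
f(27/7) ≈ 0.9903, f(32/7) ≈ 0.2782, f(37/7) ≈ -0.9114, f(6) ≈ -0.5366, f(47/7) ≈ 0.7593, f(52/7) ≈ 0.7518, f(57/7) ≈ -0.5461.
Sum = Δt · [f(27/7) + f(32/7) + f(37/7) + ...].
Sum ≈ 0.5610.

0.5610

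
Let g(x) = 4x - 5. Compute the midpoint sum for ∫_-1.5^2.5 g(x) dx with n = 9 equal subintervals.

Δx = (2.5 − (-1.5))/9 = 4/9.
Midpoints: -23/18, -5/6, -7/18, 1/18, 0.5, 17/18, 25/18, 11/6, 41/18.
g(-23/18) = -91/9, g(-5/6) = -25/3, g(-7/18) = -59/9, g(1/18) = -43/9, g(0.5) = -3, g(17/18) = -11/9, g(25/18) = 5/9, g(11/6) = 7/3, g(41/18) = 37/9.
Sum = Δx · [g(-23/18) + g(-5/6) + g(-7/18) + ...].
Sum = -12.

-12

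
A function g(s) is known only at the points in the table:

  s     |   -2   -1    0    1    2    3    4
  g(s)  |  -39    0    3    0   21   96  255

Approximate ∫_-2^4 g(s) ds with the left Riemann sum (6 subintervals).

Δs = 1.
Sum = 1·[(-39) + 0 + 3 + 0 + 21 + 96] = 81.

81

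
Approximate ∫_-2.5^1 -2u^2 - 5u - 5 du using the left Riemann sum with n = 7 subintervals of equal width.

Δu = (1 − (-2.5))/7 = 0.5.
Left endpoints: -2.5, -2, -1.5, -1, -0.5, 0, 0.5.
f(-2.5) = -5, f(-2) = -3, f(-1.5) = -2, f(-1) = -2, f(-0.5) = -3, f(0) = -5, f(0.5) = -8.
Sum = Δu · [f(-2.5) + f(-2) + f(-1.5) + ...].
Sum = -14.

-14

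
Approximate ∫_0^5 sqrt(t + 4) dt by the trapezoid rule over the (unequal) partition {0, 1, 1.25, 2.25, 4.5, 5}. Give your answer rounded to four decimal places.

Subinterval widths: 1, 0.25, 1, 2.25, 0.5.
f(0) ≈ 2.0000, f(1) ≈ 2.2361, f(1.25) ≈ 2.2913, f(2.25) ≈ 2.5000, f(4.5) ≈ 2.9155, f(5) ≈ 3.0000.
On each subinterval the trapezoid contributes (Δt_i/2)·[f(t_{i-1}) + f(t_i)].
Sum ≈ 12.6509.

12.6509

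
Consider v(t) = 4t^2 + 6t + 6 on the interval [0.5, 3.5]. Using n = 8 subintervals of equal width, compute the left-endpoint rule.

98.90625

Δt = (3.5 − 0.5)/8 = 0.375.
Left endpoints: 0.5, 0.875, 1.25, 1.625, 2, 2.375, 2.75, 3.125.
v(0.5) = 10, v(0.875) = 14.3125, v(1.25) = 19.75, v(1.625) = 26.3125, v(2) = 34, v(2.375) = 42.8125, v(2.75) = 52.75, v(3.125) = 63.8125.
Sum = Δt · [v(0.5) + v(0.875) + v(1.25) + ...].
Sum = 98.90625.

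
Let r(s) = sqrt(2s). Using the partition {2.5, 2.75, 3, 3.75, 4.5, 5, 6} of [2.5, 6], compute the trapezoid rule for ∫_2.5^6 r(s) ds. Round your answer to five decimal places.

Subinterval widths: 0.25, 0.25, 0.75, 0.75, 0.5, 1.
r(2.5) ≈ 2.23607, r(2.75) ≈ 2.34521, r(3) ≈ 2.44949, r(3.75) ≈ 2.73861, r(4.5) ≈ 3.00000, r(5) ≈ 3.16228, r(6) ≈ 3.46410.
On each subinterval the trapezoid contributes (Δs_i/2)·[r(s_{i-1}) + r(s_i)].
Sum ≈ 10.12327.

10.12327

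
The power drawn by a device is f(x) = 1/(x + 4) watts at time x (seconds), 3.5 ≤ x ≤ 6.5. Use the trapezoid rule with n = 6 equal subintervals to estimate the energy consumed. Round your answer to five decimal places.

0.33665

Δx = (6.5 − 3.5)/6 = 0.5.
f(3.5) = 2/15, f(4) = 0.125, f(4.5) = 2/17, f(5) = 1/9, f(5.5) = 2/19, f(6) = 0.1, f(6.5) = 2/21.
T_6 = (Δx/2)·[f(x_0) + 2f(x_1) + ... + 2f(x_{5}) + f(x_6)].
Sum ≈ 0.33665.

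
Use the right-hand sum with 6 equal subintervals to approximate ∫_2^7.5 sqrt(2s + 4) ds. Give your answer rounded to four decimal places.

Δs = (7.5 − 2)/6 = 11/12.
Right endpoints: 35/12, 23/6, 4.75, 17/3, 79/12, 7.5.
f(35/12) ≈ 3.1358, f(23/6) ≈ 3.4157, f(4.75) ≈ 3.6742, f(17/3) ≈ 3.9158, f(79/12) ≈ 4.1433, f(7.5) ≈ 4.3589.
Sum = Δs · [f(35/12) + f(23/6) + f(4.75) + ...].
Sum ≈ 20.7567.

20.7567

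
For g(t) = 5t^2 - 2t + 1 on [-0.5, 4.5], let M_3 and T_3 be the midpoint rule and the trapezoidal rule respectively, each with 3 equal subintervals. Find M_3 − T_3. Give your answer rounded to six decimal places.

M_3 ≈ 131.29629630.
T_3 ≈ 148.65740741.
M_3 − T_3 ≈ -17.361111.

-17.361111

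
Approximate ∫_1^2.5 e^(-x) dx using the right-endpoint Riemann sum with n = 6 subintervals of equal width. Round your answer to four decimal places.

Δx = (2.5 − 1)/6 = 0.25.
Right endpoints: 1.25, 1.5, 1.75, 2, 2.25, 2.5.
f(1.25) ≈ 0.2865, f(1.5) ≈ 0.2231, f(1.75) ≈ 0.1738, f(2) ≈ 0.1353, f(2.25) ≈ 0.1054, f(2.5) ≈ 0.0821.
Sum = Δx · [f(1.25) + f(1.5) + f(1.75) + ...].
Sum ≈ 0.2516.

0.2516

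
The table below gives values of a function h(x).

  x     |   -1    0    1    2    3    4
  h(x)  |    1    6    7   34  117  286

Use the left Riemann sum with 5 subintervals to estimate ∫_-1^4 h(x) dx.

165

Δx = 1.
Sum = 1·[1 + 6 + 7 + 34 + 117] = 165.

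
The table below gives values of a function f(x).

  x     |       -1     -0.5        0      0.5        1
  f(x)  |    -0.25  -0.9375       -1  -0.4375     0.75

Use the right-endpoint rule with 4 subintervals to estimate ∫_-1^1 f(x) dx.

Δx = 0.5.
Sum = 0.5·[(-0.9375) + (-1) + (-0.4375) + 0.75] = -0.8125.

-0.8125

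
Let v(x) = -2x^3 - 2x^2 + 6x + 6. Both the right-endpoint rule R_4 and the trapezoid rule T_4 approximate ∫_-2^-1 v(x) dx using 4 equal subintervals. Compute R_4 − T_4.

R_4 = -0.34375.
T_4 = -0.09375.
R_4 − T_4 = -0.25.

-0.25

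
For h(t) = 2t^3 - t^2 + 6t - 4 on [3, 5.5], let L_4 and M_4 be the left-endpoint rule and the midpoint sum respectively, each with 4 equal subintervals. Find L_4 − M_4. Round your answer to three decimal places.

-79.175

L_4 ≈ 343.15430.
M_4 ≈ 422.32910.
L_4 − M_4 ≈ -79.175.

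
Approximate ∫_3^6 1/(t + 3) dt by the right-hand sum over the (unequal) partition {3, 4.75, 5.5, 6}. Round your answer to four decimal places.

Subinterval widths: 1.75, 0.75, 0.5.
Right endpoints: 4.75, 5.5, 6.
f(4.75) = 4/31, f(5.5) = 2/17, f(6) = 1/9.
Sum = Σ Δt_i · f(t_i).
Sum ≈ 0.3696.

0.3696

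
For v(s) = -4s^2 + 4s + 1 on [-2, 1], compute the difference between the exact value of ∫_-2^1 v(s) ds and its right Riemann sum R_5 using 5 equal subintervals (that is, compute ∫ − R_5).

Exact integral: ∫_-2^1 v(s) ds = -15.
R_5 = -8.52.
Error = -15 − (-8.52) = -6.48.

-6.48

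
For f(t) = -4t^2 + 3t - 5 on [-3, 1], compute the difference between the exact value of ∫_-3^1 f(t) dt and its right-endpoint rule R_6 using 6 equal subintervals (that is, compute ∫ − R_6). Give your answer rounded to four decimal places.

-13.4815

Exact integral: ∫_-3^1 f(t) dt ≈ -69.333333.
R_6 ≈ -55.851852.
Error ≈ -69.333333 − (-55.851852) ≈ -13.4815.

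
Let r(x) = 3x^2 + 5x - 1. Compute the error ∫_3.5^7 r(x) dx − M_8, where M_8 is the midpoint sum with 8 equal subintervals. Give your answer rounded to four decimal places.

0.1675

Exact integral: ∫_3.5^7 r(x) dx = 388.5.
M_8 ≈ 388.332520.
Error ≈ 388.5 − 388.332520 ≈ 0.1675.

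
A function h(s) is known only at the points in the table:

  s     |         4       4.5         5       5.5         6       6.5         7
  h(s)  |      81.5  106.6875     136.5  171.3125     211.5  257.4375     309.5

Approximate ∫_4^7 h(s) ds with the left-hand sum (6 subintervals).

482.46875

Δs = 0.5.
Sum = 0.5·[81.5 + 106.6875 + 136.5 + 171.3125 + 211.5 + 257.4375] = 482.46875.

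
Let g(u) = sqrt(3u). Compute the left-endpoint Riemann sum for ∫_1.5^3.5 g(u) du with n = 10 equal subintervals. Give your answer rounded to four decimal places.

5.3268

Δu = (3.5 − 1.5)/10 = 0.2.
Left endpoints: 1.5, 1.7, 1.9, 2.1, 2.3, 2.5, 2.7, 2.9, 3.1, 3.3.
g(1.5) ≈ 2.1213, g(1.7) ≈ 2.2583, g(1.9) ≈ 2.3875, g(2.1) ≈ 2.5100, g(2.3) ≈ 2.6268, g(2.5) ≈ 2.7386, g(2.7) ≈ 2.8460, g(2.9) ≈ 2.9496, g(3.1) ≈ 3.0496, g(3.3) ≈ 3.1464.
Sum = Δu · [g(1.5) + g(1.7) + g(1.9) + ...].
Sum ≈ 5.3268.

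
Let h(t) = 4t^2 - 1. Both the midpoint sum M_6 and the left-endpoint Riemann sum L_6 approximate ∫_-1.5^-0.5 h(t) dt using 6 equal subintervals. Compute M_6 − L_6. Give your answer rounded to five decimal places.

-0.69444

M_6 ≈ 3.3240741.
L_6 ≈ 4.0185185.
M_6 − L_6 ≈ -0.69444.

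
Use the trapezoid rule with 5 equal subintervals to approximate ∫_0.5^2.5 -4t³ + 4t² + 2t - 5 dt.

Δt = (2.5 − 0.5)/5 = 0.4.
f(0.5) = -3.5, f(0.9) = -2.876, f(1.3) = -4.428, f(1.7) = -9.692, f(2.1) = -20.204, f(2.5) = -37.5.
T_5 = (Δt/2)·[f(t_0) + 2f(t_1) + ... + 2f(t_{4}) + f(t_5)].
Sum = -23.08.

-23.08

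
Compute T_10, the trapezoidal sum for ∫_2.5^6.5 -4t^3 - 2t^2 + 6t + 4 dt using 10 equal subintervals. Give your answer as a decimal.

-1800.64

Δt = (6.5 − 2.5)/10 = 0.4.
f(2.5) = -56, f(2.9) = -92.976, f(3.3) = -141.728, f(3.7) = -203.792, f(4.1) = -280.704, f(4.5) = -374, f(4.9) = -485.216, f(5.3) = -615.888, f(5.7) = -767.552, f(6.1) = -941.744, f(6.5) = -1140.
T_10 = (Δt/2)·[f(t_0) + 2f(t_1) + ... + 2f(t_{9}) + f(t_10)].
Sum = -1800.64.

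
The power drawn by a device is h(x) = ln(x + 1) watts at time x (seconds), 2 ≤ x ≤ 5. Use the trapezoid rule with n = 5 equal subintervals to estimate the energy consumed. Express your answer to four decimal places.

4.4497

Δx = (5 − 2)/5 = 0.6.
h(2) ≈ 1.0986, h(2.6) ≈ 1.2809, h(3.2) ≈ 1.4351, h(3.8) ≈ 1.5686, h(4.4) ≈ 1.6864, h(5) ≈ 1.7918.
T_5 = (Δx/2)·[h(x_0) + 2h(x_1) + ... + 2h(x_{4}) + h(x_5)].
Sum ≈ 4.4497.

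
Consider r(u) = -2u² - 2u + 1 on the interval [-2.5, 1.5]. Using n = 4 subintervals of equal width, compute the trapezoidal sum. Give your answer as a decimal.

Δu = (1.5 − (-2.5))/4 = 1.
r(-2.5) = -6.5, r(-1.5) = -0.5, r(-0.5) = 1.5, r(0.5) = -0.5, r(1.5) = -6.5.
T_4 = (Δu/2)·[r(u_0) + 2r(u_1) + 2r(u_2) + 2r(u_3) + r(u_4)].
Sum = -6.

-6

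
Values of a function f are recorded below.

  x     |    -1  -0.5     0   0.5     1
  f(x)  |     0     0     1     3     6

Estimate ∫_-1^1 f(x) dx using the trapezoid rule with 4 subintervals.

Δx = 0.5.
T_4 = (0.5/2)·[0 + 2·0 + 2·1 + 2·3 + 6] = 3.5.

3.5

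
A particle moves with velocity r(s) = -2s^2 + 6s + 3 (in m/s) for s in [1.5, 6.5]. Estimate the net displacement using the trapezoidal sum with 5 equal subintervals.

Δs = (6.5 − 1.5)/5 = 1.
r(1.5) = 7.5, r(2.5) = 5.5, r(3.5) = -0.5, r(4.5) = -10.5, r(5.5) = -24.5, r(6.5) = -42.5.
T_5 = (Δs/2)·[r(s_0) + 2r(s_1) + ... + 2r(s_{4}) + r(s_5)].
Sum = -47.5.

-47.5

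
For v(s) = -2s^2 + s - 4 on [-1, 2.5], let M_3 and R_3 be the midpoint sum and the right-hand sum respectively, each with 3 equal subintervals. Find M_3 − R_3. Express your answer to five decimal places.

M_3 ≈ -21.6643519.
R_3 ≈ -28.1296296.
M_3 − R_3 ≈ 6.46528.

6.46528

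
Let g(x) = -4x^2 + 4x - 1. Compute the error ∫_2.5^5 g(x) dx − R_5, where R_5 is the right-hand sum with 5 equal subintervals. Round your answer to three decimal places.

Exact integral: ∫_2.5^5 g(x) dx ≈ -110.83333.
R_5 = -127.5.
Error ≈ -110.83333 − (-127.5) ≈ 16.667.

16.667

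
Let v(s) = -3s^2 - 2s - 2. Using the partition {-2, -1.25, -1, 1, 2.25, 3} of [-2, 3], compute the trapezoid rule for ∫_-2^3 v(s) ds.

-55.40625

Subinterval widths: 0.75, 0.25, 2, 1.25, 0.75.
v(-2) = -10, v(-1.25) = -4.1875, v(-1) = -3, v(1) = -7, v(2.25) = -21.6875, v(3) = -35.
On each subinterval the trapezoid contributes (Δs_i/2)·[v(s_{i-1}) + v(s_i)].
Sum = -55.40625.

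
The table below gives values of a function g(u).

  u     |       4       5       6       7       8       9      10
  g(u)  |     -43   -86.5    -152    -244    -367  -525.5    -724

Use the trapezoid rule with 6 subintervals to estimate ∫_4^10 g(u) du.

Δu = 1.
T_6 = (1/2)·[(-43) + 2·(-86.5) + 2·(-152) + 2·(-244) + 2·(-367) + 2·(-525.5) + (-724)] = -1758.5.

-1758.5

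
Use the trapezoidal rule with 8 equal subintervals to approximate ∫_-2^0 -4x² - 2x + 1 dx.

Δx = (0 − (-2))/8 = 0.25.
f(-2) = -11, f(-1.75) = -7.75, f(-1.5) = -5, f(-1.25) = -2.75, f(-1) = -1, f(-0.75) = 0.25, f(-0.5) = 1, f(-0.25) = 1.25, f(0) = 1.
T_8 = (Δx/2)·[f(x_0) + 2f(x_1) + ... + 2f(x_{7}) + f(x_8)].
Sum = -4.75.

-4.75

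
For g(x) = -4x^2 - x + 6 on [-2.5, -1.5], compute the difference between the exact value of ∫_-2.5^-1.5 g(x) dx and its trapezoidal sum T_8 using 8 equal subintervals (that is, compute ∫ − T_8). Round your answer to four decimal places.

Exact integral: ∫_-2.5^-1.5 g(x) dx ≈ -8.333333.
T_8 = -8.34375.
Error ≈ -8.333333 − (-8.34375) ≈ 0.0104.

0.0104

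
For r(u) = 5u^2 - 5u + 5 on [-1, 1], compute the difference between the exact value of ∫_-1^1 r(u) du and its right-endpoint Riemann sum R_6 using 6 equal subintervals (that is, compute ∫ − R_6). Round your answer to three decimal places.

Exact integral: ∫_-1^1 r(u) du ≈ 13.33333.
R_6 ≈ 11.85185.
Error ≈ 13.33333 − 11.85185 ≈ 1.481.

1.481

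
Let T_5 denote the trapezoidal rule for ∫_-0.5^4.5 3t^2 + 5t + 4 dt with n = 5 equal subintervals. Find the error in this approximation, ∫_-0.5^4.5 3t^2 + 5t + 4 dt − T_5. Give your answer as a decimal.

-2.5

Exact integral: ∫_-0.5^4.5 f(t) dt = 161.25.
T_5 = 163.75.
Error = 161.25 − 163.75 = -2.5.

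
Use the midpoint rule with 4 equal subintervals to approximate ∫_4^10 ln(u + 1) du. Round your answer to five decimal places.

Δu = (10 − 4)/4 = 1.5.
Midpoints: 4.75, 6.25, 7.75, 9.25.
f(4.75) ≈ 1.74920, f(6.25) ≈ 1.98100, f(7.75) ≈ 2.16905, f(9.25) ≈ 2.32728.
Sum = Δu · [f(4.75) + f(6.25) + f(7.75) + f(9.25)].
Sum ≈ 12.33980.

12.33980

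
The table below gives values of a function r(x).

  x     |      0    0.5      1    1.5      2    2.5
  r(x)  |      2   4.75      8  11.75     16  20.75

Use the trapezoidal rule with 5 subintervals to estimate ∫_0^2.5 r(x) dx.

25.9375

Δx = 0.5.
T_5 = (0.5/2)·[2 + 2·4.75 + 2·8 + 2·11.75 + 2·16 + 20.75] = 25.9375.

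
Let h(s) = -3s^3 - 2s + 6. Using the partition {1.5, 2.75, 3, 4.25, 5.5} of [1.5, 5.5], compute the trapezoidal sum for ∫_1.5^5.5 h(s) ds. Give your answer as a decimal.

Subinterval widths: 1.25, 0.25, 1.25, 1.25.
h(1.5) = -7.125, h(2.75) = -61.890625, h(3) = -81, h(4.25) = -232.796875, h(5.5) = -504.125.
On each subinterval the trapezoid contributes (Δs_i/2)·[h(s_{i-1}) + h(s_i)].
Sum = -717.6953125.

-717.6953125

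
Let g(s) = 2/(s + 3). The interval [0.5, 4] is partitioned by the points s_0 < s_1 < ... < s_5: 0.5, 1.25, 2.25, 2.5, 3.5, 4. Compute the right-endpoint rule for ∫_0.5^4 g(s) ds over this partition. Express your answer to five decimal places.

1.27535

Subinterval widths: 0.75, 1, 0.25, 1, 0.5.
Right endpoints: 1.25, 2.25, 2.5, 3.5, 4.
g(1.25) = 8/17, g(2.25) = 8/21, g(2.5) = 4/11, g(3.5) = 4/13, g(4) = 2/7.
Sum = Σ Δs_i · g(s_i).
Sum ≈ 1.27535.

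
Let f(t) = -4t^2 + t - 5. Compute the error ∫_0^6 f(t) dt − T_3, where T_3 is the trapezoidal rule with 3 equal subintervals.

16

Exact integral: ∫_0^6 f(t) dt = -300.
T_3 = -316.
Error = -300 − (-316) = 16.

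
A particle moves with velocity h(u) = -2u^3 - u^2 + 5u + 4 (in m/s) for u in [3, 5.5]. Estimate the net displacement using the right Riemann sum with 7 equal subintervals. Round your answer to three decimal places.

-453.112

Δu = (5.5 − 3)/7 = 5/14.
Right endpoints: 47/14, 26/7, 57/14, 31/7, 67/14, 36/7, 5.5.
h(47/14) = -22692/343, h(26/7) = -32142/343, h(57/14) = -87259/686, h(31/7) = -57342/343, h(67/14) = -73467/343, h(36/7) = -92192/343, h(5.5) = -331.5.
Sum = Δu · [h(47/14) + h(26/7) + h(57/14) + ...].
Sum ≈ -453.112.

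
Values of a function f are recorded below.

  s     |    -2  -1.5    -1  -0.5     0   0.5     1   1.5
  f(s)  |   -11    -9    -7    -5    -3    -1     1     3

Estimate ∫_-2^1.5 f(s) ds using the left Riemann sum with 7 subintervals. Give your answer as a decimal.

Δs = 0.5.
Sum = 0.5·[(-11) + (-9) + (-7) + (-5) + (-3) + (-1) + 1] = -17.5.

-17.5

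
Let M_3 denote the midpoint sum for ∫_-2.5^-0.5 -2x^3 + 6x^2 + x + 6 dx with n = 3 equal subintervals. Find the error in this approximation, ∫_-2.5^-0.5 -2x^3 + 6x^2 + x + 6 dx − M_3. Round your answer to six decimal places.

Exact integral: ∫_-2.5^-0.5 f(x) dx = 59.5.
M_3 ≈ 58.38888889.
Error ≈ 59.5 − 58.38888889 ≈ 1.111111.

1.111111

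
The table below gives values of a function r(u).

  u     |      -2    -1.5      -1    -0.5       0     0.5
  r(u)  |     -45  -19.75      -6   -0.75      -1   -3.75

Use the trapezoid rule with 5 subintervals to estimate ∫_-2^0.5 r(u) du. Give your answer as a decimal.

Δu = 0.5.
T_5 = (0.5/2)·[(-45) + 2·(-19.75) + 2·(-6) + 2·(-0.75) + 2·(-1) + (-3.75)] = -25.9375.

-25.9375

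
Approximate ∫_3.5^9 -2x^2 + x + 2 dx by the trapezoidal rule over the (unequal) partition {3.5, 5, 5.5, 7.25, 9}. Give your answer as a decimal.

Subinterval widths: 1.5, 0.5, 1.75, 1.75.
f(3.5) = -19, f(5) = -43, f(5.5) = -53, f(7.25) = -95.875, f(9) = -151.
On each subinterval the trapezoid contributes (Δx_i/2)·[f(x_{i-1}) + f(x_i)].
Sum = -416.78125.

-416.78125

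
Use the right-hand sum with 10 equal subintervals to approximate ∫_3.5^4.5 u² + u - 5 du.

15.535

Δu = (4.5 − 3.5)/10 = 0.1.
Right endpoints: 3.6, 3.7, 3.8, 3.9, 4, 4.1, 4.2, 4.3, 4.4, 4.5.
f(3.6) = 11.56, f(3.7) = 12.39, f(3.8) = 13.24, f(3.9) = 14.11, f(4) = 15, f(4.1) = 15.91, f(4.2) = 16.84, f(4.3) = 17.79, f(4.4) = 18.76, f(4.5) = 19.75.
Sum = Δu · [f(3.6) + f(3.7) + f(3.8) + ...].
Sum = 15.535.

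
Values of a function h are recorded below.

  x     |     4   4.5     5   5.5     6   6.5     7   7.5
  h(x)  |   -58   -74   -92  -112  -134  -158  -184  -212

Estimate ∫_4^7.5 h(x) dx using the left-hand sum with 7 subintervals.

Δx = 0.5.
Sum = 0.5·[(-58) + (-74) + (-92) + (-112) + (-134) + (-158) + (-184)] = -406.

-406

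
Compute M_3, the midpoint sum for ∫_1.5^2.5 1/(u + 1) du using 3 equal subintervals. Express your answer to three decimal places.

Δu = (2.5 − 1.5)/3 = 1/3.
Midpoints: 5/3, 2, 7/3.
f(5/3) = 0.375, f(2) = 1/3, f(7/3) = 0.3.
Sum = Δu · [f(5/3) + f(2) + f(7/3)].
Sum ≈ 0.336.

0.336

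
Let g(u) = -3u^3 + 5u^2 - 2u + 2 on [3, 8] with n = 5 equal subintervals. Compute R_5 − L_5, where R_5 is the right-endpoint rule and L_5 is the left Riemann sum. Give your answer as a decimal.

-1190

R_5 = -2880.
L_5 = -1690.
R_5 − L_5 = -1190.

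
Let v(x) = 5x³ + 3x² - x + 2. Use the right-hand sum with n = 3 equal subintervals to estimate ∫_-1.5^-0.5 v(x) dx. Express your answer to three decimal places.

1.319

Δx = (-0.5 − (-1.5))/3 = 1/3.
Right endpoints: -7/6, -5/6, -0.5.
v(-7/6) = -149/216, v(-5/6) = 437/216, v(-0.5) = 2.625.
Sum = Δx · [v(-7/6) + v(-5/6) + v(-0.5)].
Sum ≈ 1.319.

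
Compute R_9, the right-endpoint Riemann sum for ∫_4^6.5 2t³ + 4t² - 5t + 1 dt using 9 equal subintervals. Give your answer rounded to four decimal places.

Δt = (6.5 − 4)/9 = 5/18.
Right endpoints: 77/18, 41/9, 29/6, 46/9, 97/18, 17/3, 107/18, 56/9, 6.5.
f(77/18) = 610523/2916, f(41/9) = 182482/729, f(29/6) = 31979/108, f(46/9) = 252947/729, f(97/18) = 1175743/2916, f(17/3) = 12556/27, f(107/18) = 1553453/2916, f(56/9) = 442177/729, f(6.5) = 686.75.
Sum = Δt · [f(77/18) + f(41/9) + f(29/6) + ...].
Sum ≈ 1054.7351.

1054.7351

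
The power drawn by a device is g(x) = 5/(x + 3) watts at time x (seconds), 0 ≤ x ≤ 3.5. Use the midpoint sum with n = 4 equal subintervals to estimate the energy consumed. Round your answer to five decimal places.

3.85224

Δx = (3.5 − 0)/4 = 0.875.
Midpoints: 0.4375, 1.3125, 2.1875, 3.0625.
g(0.4375) = 16/11, g(1.3125) = 80/69, g(2.1875) = 80/83, g(3.0625) = 80/97.
Sum = Δx · [g(0.4375) + g(1.3125) + g(2.1875) + g(3.0625)].
Sum ≈ 3.85224.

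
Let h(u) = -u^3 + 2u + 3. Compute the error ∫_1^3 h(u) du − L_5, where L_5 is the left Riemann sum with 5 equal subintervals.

-4.08

Exact integral: ∫_1^3 h(u) du = -6.
L_5 = -1.92.
Error = -6 − (-1.92) = -4.08.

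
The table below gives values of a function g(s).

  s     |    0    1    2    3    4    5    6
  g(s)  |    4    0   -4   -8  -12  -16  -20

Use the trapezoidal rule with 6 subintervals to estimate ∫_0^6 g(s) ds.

-48

Δs = 1.
T_6 = (1/2)·[4 + 2·0 + 2·(-4) + 2·(-8) + 2·(-12) + 2·(-16) + (-20)] = -48.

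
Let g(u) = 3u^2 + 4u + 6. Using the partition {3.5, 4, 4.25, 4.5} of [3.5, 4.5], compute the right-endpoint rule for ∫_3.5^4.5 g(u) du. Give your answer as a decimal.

75.484375

Subinterval widths: 0.5, 0.25, 0.25.
Right endpoints: 4, 4.25, 4.5.
g(4) = 70, g(4.25) = 77.1875, g(4.5) = 84.75.
Sum = Σ Δu_i · g(u_i).
Sum = 75.484375.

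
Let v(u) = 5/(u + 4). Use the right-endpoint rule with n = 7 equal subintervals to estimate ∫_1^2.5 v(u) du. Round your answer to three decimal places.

Δu = (2.5 − 1)/7 = 3/14.
Right endpoints: 17/14, 10/7, 23/14, 13/7, 29/14, 16/7, 2.5.
v(17/14) = 70/73, v(10/7) = 35/38, v(23/14) = 70/79, v(13/7) = 35/41, v(29/14) = 14/17, v(16/7) = 35/44, v(2.5) = 10/13.
Sum = Δu · [v(17/14) + v(10/7) + v(23/14) + ...].
Sum ≈ 1.287.

1.287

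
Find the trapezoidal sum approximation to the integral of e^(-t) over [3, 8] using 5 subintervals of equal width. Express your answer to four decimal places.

0.0535

Δt = (8 − 3)/5 = 1.
f(3) ≈ 0.0498, f(4) ≈ 0.0183, f(5) ≈ 0.0067, f(6) ≈ 0.0025, f(7) ≈ 0.0009, f(8) ≈ 0.0003.
T_5 = (Δt/2)·[f(t_0) + 2f(t_1) + ... + 2f(t_{4}) + f(t_5)].
Sum ≈ 0.0535.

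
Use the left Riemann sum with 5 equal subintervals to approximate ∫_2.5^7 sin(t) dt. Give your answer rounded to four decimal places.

-1.4750

Δt = (7 − 2.5)/5 = 0.9.
Left endpoints: 2.5, 3.4, 4.3, 5.2, 6.1.
f(2.5) ≈ 0.5985, f(3.4) ≈ -0.2555, f(4.3) ≈ -0.9162, f(5.2) ≈ -0.8835, f(6.1) ≈ -0.1822.
Sum = Δt · [f(2.5) + f(3.4) + f(4.3) + f(5.2) + f(6.1)].
Sum ≈ -1.4750.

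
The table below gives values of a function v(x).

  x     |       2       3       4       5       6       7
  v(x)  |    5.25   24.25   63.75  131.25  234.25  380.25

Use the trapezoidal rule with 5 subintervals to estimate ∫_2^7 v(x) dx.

Δx = 1.
T_5 = (1/2)·[5.25 + 2·24.25 + 2·63.75 + 2·131.25 + 2·234.25 + 380.25] = 646.25.

646.25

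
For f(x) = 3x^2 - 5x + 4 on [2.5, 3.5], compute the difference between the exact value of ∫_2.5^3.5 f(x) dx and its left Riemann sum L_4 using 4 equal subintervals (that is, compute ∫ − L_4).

Exact integral: ∫_2.5^3.5 f(x) dx = 16.25.
L_4 = 14.65625.
Error = 16.25 − 14.65625 = 1.59375.

1.59375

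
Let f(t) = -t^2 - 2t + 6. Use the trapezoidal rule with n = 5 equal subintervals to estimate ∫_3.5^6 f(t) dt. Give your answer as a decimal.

-66.5625

Δt = (6 − 3.5)/5 = 0.5.
f(3.5) = -13.25, f(4) = -18, f(4.5) = -23.25, f(5) = -29, f(5.5) = -35.25, f(6) = -42.
T_5 = (Δt/2)·[f(t_0) + 2f(t_1) + ... + 2f(t_{4}) + f(t_5)].
Sum = -66.5625.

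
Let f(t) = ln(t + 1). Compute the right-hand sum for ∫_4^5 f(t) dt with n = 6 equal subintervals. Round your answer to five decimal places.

1.71848

Δt = (5 − 4)/6 = 1/6.
Right endpoints: 25/6, 13/3, 4.5, 14/3, 29/6, 5.
f(25/6) ≈ 1.64223, f(13/3) ≈ 1.67398, f(4.5) ≈ 1.70475, f(14/3) ≈ 1.73460, f(29/6) ≈ 1.76359, f(5) ≈ 1.79176.
Sum = Δt · [f(25/6) + f(13/3) + f(4.5) + ...].
Sum ≈ 1.71848.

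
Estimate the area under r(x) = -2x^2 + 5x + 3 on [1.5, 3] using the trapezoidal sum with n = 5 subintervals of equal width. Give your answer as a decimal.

Δx = (3 − 1.5)/5 = 0.3.
r(1.5) = 6, r(1.8) = 5.52, r(2.1) = 4.68, r(2.4) = 3.48, r(2.7) = 1.92, r(3) = 0.
T_5 = (Δx/2)·[r(x_0) + 2r(x_1) + ... + 2r(x_{4}) + r(x_5)].
Sum = 5.58.

5.58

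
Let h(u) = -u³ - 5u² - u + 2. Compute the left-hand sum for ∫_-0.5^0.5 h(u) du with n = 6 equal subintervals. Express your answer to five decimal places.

Δu = (0.5 − (-0.5))/6 = 1/6.
Left endpoints: -0.5, -1/3, -1/6, 0, 1/6, 1/3.
h(-0.5) = 1.375, h(-1/3) = 49/27, h(-1/6) = 439/216, h(0) = 2, h(1/6) = 365/216, h(1/3) = 29/27.
Sum = Δu · [h(-0.5) + h(-1/3) + h(-1/6) + ...].
Sum ≈ 1.66435.

1.66435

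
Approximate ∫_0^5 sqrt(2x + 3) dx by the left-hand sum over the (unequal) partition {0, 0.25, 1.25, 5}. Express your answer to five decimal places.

11.09837

Subinterval widths: 0.25, 1, 3.75.
Left endpoints: 0, 0.25, 1.25.
f(0) ≈ 1.73205, f(0.25) ≈ 1.87083, f(1.25) ≈ 2.34521.
Sum = Σ Δx_i · f(x_i).
Sum ≈ 11.09837.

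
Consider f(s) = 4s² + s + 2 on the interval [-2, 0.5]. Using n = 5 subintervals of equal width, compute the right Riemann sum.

11.25

Δs = (0.5 − (-2))/5 = 0.5.
Right endpoints: -1.5, -1, -0.5, 0, 0.5.
f(-1.5) = 9.5, f(-1) = 5, f(-0.5) = 2.5, f(0) = 2, f(0.5) = 3.5.
Sum = Δs · [f(-1.5) + f(-1) + f(-0.5) + f(0) + f(0.5)].
Sum = 11.25.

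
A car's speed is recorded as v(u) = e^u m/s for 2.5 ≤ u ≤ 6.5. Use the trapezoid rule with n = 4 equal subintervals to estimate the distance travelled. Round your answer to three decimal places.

Δu = (6.5 − 2.5)/4 = 1.
v(2.5) ≈ 12.182, v(3.5) ≈ 33.115, v(4.5) ≈ 90.017, v(5.5) ≈ 244.692, v(6.5) ≈ 665.142.
T_4 = (Δu/2)·[v(u_0) + 2v(u_1) + 2v(u_2) + 2v(u_3) + v(u_4)].
Sum ≈ 706.487.

706.487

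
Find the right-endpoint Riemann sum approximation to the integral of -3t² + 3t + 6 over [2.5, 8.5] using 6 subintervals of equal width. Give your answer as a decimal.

Δt = (8.5 − 2.5)/6 = 1.
Right endpoints: 3.5, 4.5, 5.5, 6.5, 7.5, 8.5.
f(3.5) = -20.25, f(4.5) = -41.25, f(5.5) = -68.25, f(6.5) = -101.25, f(7.5) = -140.25, f(8.5) = -185.25.
Sum = Δt · [f(3.5) + f(4.5) + f(5.5) + ...].
Sum = -556.5.

-556.5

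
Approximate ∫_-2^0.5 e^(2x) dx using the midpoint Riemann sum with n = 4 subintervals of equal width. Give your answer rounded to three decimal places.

1.266

Δx = (0.5 − (-2))/4 = 0.625.
Midpoints: -1.6875, -1.0625, -0.4375, 0.1875.
f(-1.6875) ≈ 0.034, f(-1.0625) ≈ 0.119, f(-0.4375) ≈ 0.417, f(0.1875) ≈ 1.455.
Sum = Δx · [f(-1.6875) + f(-1.0625) + f(-0.4375) + f(0.1875)].
Sum ≈ 1.266.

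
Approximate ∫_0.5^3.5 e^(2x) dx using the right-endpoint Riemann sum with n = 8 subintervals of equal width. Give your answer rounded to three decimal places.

777.468

Δx = (3.5 − 0.5)/8 = 0.375.
Right endpoints: 0.875, 1.25, 1.625, 2, 2.375, 2.75, 3.125, 3.5.
f(0.875) ≈ 5.755, f(1.25) ≈ 12.182, f(1.625) ≈ 25.790, f(2) ≈ 54.598, f(2.375) ≈ 115.584, f(2.75) ≈ 244.692, f(3.125) ≈ 518.013, f(3.5) ≈ 1096.633.
Sum = Δx · [f(0.875) + f(1.25) + f(1.625) + ...].
Sum ≈ 777.468.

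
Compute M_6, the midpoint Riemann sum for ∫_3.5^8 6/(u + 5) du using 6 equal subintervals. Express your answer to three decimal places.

Δu = (8 − 3.5)/6 = 0.75.
Midpoints: 3.875, 4.625, 5.375, 6.125, 6.875, 7.625.
f(3.875) = 48/71, f(4.625) = 48/77, f(5.375) = 48/83, f(6.125) = 48/89, f(6.875) = 48/95, f(7.625) = 48/101.
Sum = Δu · [f(3.875) + f(4.625) + f(5.375) + ...].
Sum ≈ 2.548.

2.548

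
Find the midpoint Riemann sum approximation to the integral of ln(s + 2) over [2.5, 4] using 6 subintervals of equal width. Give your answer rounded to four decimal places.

Δs = (4 − 2.5)/6 = 0.25.
Midpoints: 2.625, 2.875, 3.125, 3.375, 3.625, 3.875.
f(2.625) ≈ 1.5315, f(2.875) ≈ 1.5841, f(3.125) ≈ 1.6341, f(3.375) ≈ 1.6818, f(3.625) ≈ 1.7272, f(3.875) ≈ 1.7707.
Sum = Δs · [f(2.625) + f(2.875) + f(3.125) + ...].
Sum ≈ 2.4824.

2.4824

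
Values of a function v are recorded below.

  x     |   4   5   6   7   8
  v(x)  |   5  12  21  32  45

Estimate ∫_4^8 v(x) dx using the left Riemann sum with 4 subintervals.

70

Δx = 1.
Sum = 1·[5 + 12 + 21 + 32] = 70.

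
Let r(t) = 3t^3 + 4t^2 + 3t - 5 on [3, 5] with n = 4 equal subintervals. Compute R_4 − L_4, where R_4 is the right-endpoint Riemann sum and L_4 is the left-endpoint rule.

182

R_4 = 647.
L_4 = 465.
R_4 − L_4 = 182.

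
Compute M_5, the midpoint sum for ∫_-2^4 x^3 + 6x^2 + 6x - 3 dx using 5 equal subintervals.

Δx = (4 − (-2))/5 = 1.2.
Midpoints: -1.4, -0.2, 1, 2.2, 3.4.
f(-1.4) = -2.384, f(-0.2) = -3.968, f(1) = 10, f(2.2) = 49.888, f(3.4) = 126.064.
Sum = Δx · [f(-1.4) + f(-0.2) + f(1) + f(2.2) + f(3.4)].
Sum = 215.52.

215.52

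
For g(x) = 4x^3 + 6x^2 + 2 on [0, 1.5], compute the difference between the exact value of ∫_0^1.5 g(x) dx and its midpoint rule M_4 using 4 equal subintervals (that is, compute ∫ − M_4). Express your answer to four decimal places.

0.2637

Exact integral: ∫_0^1.5 g(x) dx = 14.8125.
M_4 ≈ 14.548828.
Error ≈ 14.8125 − 14.548828 ≈ 0.2637.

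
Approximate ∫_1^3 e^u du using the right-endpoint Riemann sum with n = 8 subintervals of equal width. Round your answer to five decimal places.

19.62852

Δu = (3 − 1)/8 = 0.25.
Right endpoints: 1.25, 1.5, 1.75, 2, 2.25, 2.5, 2.75, 3.
f(1.25) ≈ 3.49034, f(1.5) ≈ 4.48169, f(1.75) ≈ 5.75460, f(2) ≈ 7.38906, f(2.25) ≈ 9.48774, f(2.5) ≈ 12.18249, f(2.75) ≈ 15.64263, f(3) ≈ 20.08554.
Sum = Δu · [f(1.25) + f(1.5) + f(1.75) + ...].
Sum ≈ 19.62852.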